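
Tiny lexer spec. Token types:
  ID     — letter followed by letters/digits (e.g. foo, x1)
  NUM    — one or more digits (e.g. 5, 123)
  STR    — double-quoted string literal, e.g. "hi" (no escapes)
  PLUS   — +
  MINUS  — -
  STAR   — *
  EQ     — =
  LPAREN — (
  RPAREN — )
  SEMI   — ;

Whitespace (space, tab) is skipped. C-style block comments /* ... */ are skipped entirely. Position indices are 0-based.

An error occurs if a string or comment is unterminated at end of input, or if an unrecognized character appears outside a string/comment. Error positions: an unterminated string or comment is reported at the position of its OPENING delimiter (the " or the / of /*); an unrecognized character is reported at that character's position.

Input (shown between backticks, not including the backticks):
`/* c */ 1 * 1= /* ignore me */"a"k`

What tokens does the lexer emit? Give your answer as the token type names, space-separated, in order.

pos=0: enter COMMENT mode (saw '/*')
exit COMMENT mode (now at pos=7)
pos=8: emit NUM '1' (now at pos=9)
pos=10: emit STAR '*'
pos=12: emit NUM '1' (now at pos=13)
pos=13: emit EQ '='
pos=15: enter COMMENT mode (saw '/*')
exit COMMENT mode (now at pos=30)
pos=30: enter STRING mode
pos=30: emit STR "a" (now at pos=33)
pos=33: emit ID 'k' (now at pos=34)
DONE. 6 tokens: [NUM, STAR, NUM, EQ, STR, ID]

Answer: NUM STAR NUM EQ STR ID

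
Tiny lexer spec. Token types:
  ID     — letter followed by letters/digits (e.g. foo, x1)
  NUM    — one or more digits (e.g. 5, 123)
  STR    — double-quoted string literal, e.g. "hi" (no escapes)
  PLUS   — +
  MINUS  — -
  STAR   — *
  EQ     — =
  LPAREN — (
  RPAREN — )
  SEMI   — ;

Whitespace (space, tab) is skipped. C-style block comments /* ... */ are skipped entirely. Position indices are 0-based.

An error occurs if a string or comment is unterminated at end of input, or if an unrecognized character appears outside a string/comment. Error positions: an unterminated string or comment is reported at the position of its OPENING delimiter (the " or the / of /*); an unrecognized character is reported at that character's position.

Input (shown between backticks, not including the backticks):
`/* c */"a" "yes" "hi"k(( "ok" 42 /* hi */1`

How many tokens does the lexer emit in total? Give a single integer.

Answer: 9

Derivation:
pos=0: enter COMMENT mode (saw '/*')
exit COMMENT mode (now at pos=7)
pos=7: enter STRING mode
pos=7: emit STR "a" (now at pos=10)
pos=11: enter STRING mode
pos=11: emit STR "yes" (now at pos=16)
pos=17: enter STRING mode
pos=17: emit STR "hi" (now at pos=21)
pos=21: emit ID 'k' (now at pos=22)
pos=22: emit LPAREN '('
pos=23: emit LPAREN '('
pos=25: enter STRING mode
pos=25: emit STR "ok" (now at pos=29)
pos=30: emit NUM '42' (now at pos=32)
pos=33: enter COMMENT mode (saw '/*')
exit COMMENT mode (now at pos=41)
pos=41: emit NUM '1' (now at pos=42)
DONE. 9 tokens: [STR, STR, STR, ID, LPAREN, LPAREN, STR, NUM, NUM]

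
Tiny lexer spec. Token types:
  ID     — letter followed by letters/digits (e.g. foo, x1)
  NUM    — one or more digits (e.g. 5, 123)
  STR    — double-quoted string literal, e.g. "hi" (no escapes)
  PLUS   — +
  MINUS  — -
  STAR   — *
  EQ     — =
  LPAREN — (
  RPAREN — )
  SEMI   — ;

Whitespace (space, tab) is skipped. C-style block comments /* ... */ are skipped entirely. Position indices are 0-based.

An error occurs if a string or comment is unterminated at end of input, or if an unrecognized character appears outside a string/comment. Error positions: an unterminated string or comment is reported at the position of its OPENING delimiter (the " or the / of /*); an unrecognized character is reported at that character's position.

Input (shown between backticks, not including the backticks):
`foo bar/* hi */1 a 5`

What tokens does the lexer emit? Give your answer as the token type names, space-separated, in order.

Answer: ID ID NUM ID NUM

Derivation:
pos=0: emit ID 'foo' (now at pos=3)
pos=4: emit ID 'bar' (now at pos=7)
pos=7: enter COMMENT mode (saw '/*')
exit COMMENT mode (now at pos=15)
pos=15: emit NUM '1' (now at pos=16)
pos=17: emit ID 'a' (now at pos=18)
pos=19: emit NUM '5' (now at pos=20)
DONE. 5 tokens: [ID, ID, NUM, ID, NUM]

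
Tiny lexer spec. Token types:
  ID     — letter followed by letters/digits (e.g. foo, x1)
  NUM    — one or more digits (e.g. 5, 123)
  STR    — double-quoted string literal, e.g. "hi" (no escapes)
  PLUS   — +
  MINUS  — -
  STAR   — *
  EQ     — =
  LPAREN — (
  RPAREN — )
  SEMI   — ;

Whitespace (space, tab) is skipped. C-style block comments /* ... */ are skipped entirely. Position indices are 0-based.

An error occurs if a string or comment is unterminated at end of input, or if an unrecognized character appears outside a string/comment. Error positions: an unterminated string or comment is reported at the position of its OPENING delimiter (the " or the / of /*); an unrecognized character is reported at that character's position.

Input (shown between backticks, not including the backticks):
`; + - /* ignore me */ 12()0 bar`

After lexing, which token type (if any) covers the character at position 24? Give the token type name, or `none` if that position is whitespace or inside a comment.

Answer: LPAREN

Derivation:
pos=0: emit SEMI ';'
pos=2: emit PLUS '+'
pos=4: emit MINUS '-'
pos=6: enter COMMENT mode (saw '/*')
exit COMMENT mode (now at pos=21)
pos=22: emit NUM '12' (now at pos=24)
pos=24: emit LPAREN '('
pos=25: emit RPAREN ')'
pos=26: emit NUM '0' (now at pos=27)
pos=28: emit ID 'bar' (now at pos=31)
DONE. 8 tokens: [SEMI, PLUS, MINUS, NUM, LPAREN, RPAREN, NUM, ID]
Position 24: char is '(' -> LPAREN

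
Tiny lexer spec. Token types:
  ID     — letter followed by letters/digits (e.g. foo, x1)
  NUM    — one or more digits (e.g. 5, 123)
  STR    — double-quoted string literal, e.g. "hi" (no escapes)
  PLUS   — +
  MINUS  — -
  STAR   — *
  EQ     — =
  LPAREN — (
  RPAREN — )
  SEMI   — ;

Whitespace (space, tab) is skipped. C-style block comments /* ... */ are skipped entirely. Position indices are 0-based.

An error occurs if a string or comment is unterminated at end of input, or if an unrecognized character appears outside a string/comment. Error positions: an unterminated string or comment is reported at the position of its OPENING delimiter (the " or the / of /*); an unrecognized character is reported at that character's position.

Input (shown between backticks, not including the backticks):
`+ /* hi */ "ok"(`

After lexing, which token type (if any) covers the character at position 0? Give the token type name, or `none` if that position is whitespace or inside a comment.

Answer: PLUS

Derivation:
pos=0: emit PLUS '+'
pos=2: enter COMMENT mode (saw '/*')
exit COMMENT mode (now at pos=10)
pos=11: enter STRING mode
pos=11: emit STR "ok" (now at pos=15)
pos=15: emit LPAREN '('
DONE. 3 tokens: [PLUS, STR, LPAREN]
Position 0: char is '+' -> PLUS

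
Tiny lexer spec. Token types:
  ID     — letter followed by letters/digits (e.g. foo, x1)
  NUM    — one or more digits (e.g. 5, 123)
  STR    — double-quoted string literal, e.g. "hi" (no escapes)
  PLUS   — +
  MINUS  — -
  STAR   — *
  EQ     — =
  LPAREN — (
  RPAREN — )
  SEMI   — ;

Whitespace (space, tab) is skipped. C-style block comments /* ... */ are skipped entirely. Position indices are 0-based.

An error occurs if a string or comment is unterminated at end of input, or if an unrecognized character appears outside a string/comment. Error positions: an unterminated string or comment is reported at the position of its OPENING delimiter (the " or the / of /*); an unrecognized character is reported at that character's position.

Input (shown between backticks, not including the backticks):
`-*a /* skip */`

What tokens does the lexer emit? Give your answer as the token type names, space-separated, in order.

pos=0: emit MINUS '-'
pos=1: emit STAR '*'
pos=2: emit ID 'a' (now at pos=3)
pos=4: enter COMMENT mode (saw '/*')
exit COMMENT mode (now at pos=14)
DONE. 3 tokens: [MINUS, STAR, ID]

Answer: MINUS STAR ID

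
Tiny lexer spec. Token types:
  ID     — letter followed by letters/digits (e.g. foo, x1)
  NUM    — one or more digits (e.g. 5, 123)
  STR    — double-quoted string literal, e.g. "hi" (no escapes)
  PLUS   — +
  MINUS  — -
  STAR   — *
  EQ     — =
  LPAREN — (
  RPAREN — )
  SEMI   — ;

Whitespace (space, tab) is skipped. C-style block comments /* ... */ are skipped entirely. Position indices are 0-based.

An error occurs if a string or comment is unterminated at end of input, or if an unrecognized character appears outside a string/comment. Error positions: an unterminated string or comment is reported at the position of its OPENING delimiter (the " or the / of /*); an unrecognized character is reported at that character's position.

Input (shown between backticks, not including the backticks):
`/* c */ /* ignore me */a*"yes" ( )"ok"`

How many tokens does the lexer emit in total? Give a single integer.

Answer: 6

Derivation:
pos=0: enter COMMENT mode (saw '/*')
exit COMMENT mode (now at pos=7)
pos=8: enter COMMENT mode (saw '/*')
exit COMMENT mode (now at pos=23)
pos=23: emit ID 'a' (now at pos=24)
pos=24: emit STAR '*'
pos=25: enter STRING mode
pos=25: emit STR "yes" (now at pos=30)
pos=31: emit LPAREN '('
pos=33: emit RPAREN ')'
pos=34: enter STRING mode
pos=34: emit STR "ok" (now at pos=38)
DONE. 6 tokens: [ID, STAR, STR, LPAREN, RPAREN, STR]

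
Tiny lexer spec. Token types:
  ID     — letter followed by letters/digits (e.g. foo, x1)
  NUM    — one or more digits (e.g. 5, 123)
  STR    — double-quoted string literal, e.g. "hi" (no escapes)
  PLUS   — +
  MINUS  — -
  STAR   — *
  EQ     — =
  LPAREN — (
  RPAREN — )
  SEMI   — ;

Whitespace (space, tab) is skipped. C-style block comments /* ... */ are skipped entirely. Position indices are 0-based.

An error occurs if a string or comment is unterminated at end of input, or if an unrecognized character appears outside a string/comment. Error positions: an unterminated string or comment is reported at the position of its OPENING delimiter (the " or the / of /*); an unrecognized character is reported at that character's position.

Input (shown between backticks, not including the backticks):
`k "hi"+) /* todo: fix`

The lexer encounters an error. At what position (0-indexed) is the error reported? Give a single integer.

Answer: 9

Derivation:
pos=0: emit ID 'k' (now at pos=1)
pos=2: enter STRING mode
pos=2: emit STR "hi" (now at pos=6)
pos=6: emit PLUS '+'
pos=7: emit RPAREN ')'
pos=9: enter COMMENT mode (saw '/*')
pos=9: ERROR — unterminated comment (reached EOF)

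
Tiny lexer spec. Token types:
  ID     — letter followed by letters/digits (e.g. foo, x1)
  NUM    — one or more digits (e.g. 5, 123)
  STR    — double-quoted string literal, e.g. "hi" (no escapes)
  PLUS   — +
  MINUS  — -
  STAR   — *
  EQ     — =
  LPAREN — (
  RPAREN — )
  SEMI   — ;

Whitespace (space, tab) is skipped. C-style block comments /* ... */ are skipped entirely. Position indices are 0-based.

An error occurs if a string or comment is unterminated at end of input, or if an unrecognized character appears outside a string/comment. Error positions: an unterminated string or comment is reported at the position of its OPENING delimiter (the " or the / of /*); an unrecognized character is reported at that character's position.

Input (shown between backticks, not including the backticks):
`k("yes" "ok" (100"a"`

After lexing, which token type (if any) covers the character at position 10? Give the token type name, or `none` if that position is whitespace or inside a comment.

pos=0: emit ID 'k' (now at pos=1)
pos=1: emit LPAREN '('
pos=2: enter STRING mode
pos=2: emit STR "yes" (now at pos=7)
pos=8: enter STRING mode
pos=8: emit STR "ok" (now at pos=12)
pos=13: emit LPAREN '('
pos=14: emit NUM '100' (now at pos=17)
pos=17: enter STRING mode
pos=17: emit STR "a" (now at pos=20)
DONE. 7 tokens: [ID, LPAREN, STR, STR, LPAREN, NUM, STR]
Position 10: char is 'k' -> STR

Answer: STR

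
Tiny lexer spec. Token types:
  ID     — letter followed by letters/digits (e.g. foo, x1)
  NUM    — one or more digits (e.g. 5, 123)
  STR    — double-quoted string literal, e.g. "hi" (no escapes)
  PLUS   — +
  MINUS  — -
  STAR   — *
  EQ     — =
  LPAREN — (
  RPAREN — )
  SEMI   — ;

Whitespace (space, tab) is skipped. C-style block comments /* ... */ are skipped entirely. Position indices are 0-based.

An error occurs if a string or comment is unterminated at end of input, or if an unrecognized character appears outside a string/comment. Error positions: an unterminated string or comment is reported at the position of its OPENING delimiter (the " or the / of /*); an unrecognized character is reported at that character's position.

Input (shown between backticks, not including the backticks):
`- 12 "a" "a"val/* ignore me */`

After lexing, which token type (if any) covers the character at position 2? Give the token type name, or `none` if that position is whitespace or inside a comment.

Answer: NUM

Derivation:
pos=0: emit MINUS '-'
pos=2: emit NUM '12' (now at pos=4)
pos=5: enter STRING mode
pos=5: emit STR "a" (now at pos=8)
pos=9: enter STRING mode
pos=9: emit STR "a" (now at pos=12)
pos=12: emit ID 'val' (now at pos=15)
pos=15: enter COMMENT mode (saw '/*')
exit COMMENT mode (now at pos=30)
DONE. 5 tokens: [MINUS, NUM, STR, STR, ID]
Position 2: char is '1' -> NUM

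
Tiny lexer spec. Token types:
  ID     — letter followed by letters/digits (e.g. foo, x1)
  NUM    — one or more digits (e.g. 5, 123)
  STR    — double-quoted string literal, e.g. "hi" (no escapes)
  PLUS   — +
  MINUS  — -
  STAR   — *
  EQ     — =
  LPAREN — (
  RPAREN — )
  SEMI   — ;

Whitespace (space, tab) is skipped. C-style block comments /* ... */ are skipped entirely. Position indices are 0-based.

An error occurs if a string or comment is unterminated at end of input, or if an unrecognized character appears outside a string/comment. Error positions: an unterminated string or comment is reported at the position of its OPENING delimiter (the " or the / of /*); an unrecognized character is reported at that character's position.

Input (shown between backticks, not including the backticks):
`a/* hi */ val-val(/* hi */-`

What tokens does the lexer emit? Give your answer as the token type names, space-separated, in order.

Answer: ID ID MINUS ID LPAREN MINUS

Derivation:
pos=0: emit ID 'a' (now at pos=1)
pos=1: enter COMMENT mode (saw '/*')
exit COMMENT mode (now at pos=9)
pos=10: emit ID 'val' (now at pos=13)
pos=13: emit MINUS '-'
pos=14: emit ID 'val' (now at pos=17)
pos=17: emit LPAREN '('
pos=18: enter COMMENT mode (saw '/*')
exit COMMENT mode (now at pos=26)
pos=26: emit MINUS '-'
DONE. 6 tokens: [ID, ID, MINUS, ID, LPAREN, MINUS]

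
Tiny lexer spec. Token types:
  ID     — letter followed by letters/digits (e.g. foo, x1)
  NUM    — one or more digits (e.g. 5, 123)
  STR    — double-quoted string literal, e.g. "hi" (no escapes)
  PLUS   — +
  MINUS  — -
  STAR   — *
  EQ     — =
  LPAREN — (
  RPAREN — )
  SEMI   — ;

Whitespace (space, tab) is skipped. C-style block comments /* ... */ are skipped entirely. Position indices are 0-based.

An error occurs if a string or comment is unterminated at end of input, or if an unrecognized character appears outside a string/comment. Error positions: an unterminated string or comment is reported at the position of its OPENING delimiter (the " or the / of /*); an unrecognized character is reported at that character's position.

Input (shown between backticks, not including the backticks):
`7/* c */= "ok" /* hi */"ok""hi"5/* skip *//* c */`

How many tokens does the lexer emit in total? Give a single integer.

Answer: 6

Derivation:
pos=0: emit NUM '7' (now at pos=1)
pos=1: enter COMMENT mode (saw '/*')
exit COMMENT mode (now at pos=8)
pos=8: emit EQ '='
pos=10: enter STRING mode
pos=10: emit STR "ok" (now at pos=14)
pos=15: enter COMMENT mode (saw '/*')
exit COMMENT mode (now at pos=23)
pos=23: enter STRING mode
pos=23: emit STR "ok" (now at pos=27)
pos=27: enter STRING mode
pos=27: emit STR "hi" (now at pos=31)
pos=31: emit NUM '5' (now at pos=32)
pos=32: enter COMMENT mode (saw '/*')
exit COMMENT mode (now at pos=42)
pos=42: enter COMMENT mode (saw '/*')
exit COMMENT mode (now at pos=49)
DONE. 6 tokens: [NUM, EQ, STR, STR, STR, NUM]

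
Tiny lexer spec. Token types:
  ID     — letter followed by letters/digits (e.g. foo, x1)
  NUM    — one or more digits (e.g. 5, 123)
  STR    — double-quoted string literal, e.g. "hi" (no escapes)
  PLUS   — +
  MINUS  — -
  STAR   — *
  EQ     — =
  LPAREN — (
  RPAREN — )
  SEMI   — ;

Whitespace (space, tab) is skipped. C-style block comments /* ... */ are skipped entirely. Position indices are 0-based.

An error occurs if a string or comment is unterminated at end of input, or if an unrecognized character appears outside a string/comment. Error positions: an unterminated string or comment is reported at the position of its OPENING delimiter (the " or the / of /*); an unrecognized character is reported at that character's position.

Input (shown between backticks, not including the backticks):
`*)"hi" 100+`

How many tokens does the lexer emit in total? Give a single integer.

Answer: 5

Derivation:
pos=0: emit STAR '*'
pos=1: emit RPAREN ')'
pos=2: enter STRING mode
pos=2: emit STR "hi" (now at pos=6)
pos=7: emit NUM '100' (now at pos=10)
pos=10: emit PLUS '+'
DONE. 5 tokens: [STAR, RPAREN, STR, NUM, PLUS]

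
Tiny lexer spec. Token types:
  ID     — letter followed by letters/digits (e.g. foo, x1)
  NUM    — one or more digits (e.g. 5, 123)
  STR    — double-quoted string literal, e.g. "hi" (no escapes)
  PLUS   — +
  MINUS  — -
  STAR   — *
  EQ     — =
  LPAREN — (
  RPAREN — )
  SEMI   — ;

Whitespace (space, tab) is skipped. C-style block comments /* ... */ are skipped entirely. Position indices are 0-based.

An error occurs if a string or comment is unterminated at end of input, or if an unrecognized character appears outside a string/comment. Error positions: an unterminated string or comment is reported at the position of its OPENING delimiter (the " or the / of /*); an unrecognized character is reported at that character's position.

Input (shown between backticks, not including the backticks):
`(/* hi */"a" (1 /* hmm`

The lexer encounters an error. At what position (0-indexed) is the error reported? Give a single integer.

pos=0: emit LPAREN '('
pos=1: enter COMMENT mode (saw '/*')
exit COMMENT mode (now at pos=9)
pos=9: enter STRING mode
pos=9: emit STR "a" (now at pos=12)
pos=13: emit LPAREN '('
pos=14: emit NUM '1' (now at pos=15)
pos=16: enter COMMENT mode (saw '/*')
pos=16: ERROR — unterminated comment (reached EOF)

Answer: 16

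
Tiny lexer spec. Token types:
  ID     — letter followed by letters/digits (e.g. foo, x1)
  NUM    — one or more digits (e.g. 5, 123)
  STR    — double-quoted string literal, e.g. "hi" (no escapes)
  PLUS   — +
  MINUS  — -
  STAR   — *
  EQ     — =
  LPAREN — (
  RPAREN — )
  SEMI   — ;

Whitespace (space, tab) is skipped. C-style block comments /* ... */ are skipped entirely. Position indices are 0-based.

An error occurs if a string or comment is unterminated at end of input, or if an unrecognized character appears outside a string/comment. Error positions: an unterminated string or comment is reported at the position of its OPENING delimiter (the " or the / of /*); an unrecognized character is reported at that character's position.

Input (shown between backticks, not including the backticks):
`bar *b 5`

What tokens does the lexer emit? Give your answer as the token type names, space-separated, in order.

Answer: ID STAR ID NUM

Derivation:
pos=0: emit ID 'bar' (now at pos=3)
pos=4: emit STAR '*'
pos=5: emit ID 'b' (now at pos=6)
pos=7: emit NUM '5' (now at pos=8)
DONE. 4 tokens: [ID, STAR, ID, NUM]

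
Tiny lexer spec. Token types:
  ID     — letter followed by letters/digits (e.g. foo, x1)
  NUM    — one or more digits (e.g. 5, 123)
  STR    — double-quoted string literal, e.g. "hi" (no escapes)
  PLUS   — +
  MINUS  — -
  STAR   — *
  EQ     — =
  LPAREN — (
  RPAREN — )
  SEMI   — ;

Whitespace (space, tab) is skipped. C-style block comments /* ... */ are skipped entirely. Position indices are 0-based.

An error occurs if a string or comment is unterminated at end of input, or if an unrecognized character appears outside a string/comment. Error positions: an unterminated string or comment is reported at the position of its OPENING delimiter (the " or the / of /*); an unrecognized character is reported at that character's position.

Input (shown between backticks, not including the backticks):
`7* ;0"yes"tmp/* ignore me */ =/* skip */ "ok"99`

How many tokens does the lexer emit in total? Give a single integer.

Answer: 9

Derivation:
pos=0: emit NUM '7' (now at pos=1)
pos=1: emit STAR '*'
pos=3: emit SEMI ';'
pos=4: emit NUM '0' (now at pos=5)
pos=5: enter STRING mode
pos=5: emit STR "yes" (now at pos=10)
pos=10: emit ID 'tmp' (now at pos=13)
pos=13: enter COMMENT mode (saw '/*')
exit COMMENT mode (now at pos=28)
pos=29: emit EQ '='
pos=30: enter COMMENT mode (saw '/*')
exit COMMENT mode (now at pos=40)
pos=41: enter STRING mode
pos=41: emit STR "ok" (now at pos=45)
pos=45: emit NUM '99' (now at pos=47)
DONE. 9 tokens: [NUM, STAR, SEMI, NUM, STR, ID, EQ, STR, NUM]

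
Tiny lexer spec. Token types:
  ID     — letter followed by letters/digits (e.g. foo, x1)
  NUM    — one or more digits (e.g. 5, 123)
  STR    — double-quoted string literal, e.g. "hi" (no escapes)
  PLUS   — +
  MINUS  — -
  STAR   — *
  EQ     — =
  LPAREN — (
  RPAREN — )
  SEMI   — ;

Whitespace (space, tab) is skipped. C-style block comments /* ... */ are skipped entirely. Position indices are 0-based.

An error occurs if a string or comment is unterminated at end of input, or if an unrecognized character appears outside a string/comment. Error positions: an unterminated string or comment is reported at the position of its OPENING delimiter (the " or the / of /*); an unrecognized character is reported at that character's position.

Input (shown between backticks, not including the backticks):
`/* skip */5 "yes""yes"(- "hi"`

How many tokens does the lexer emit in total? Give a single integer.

pos=0: enter COMMENT mode (saw '/*')
exit COMMENT mode (now at pos=10)
pos=10: emit NUM '5' (now at pos=11)
pos=12: enter STRING mode
pos=12: emit STR "yes" (now at pos=17)
pos=17: enter STRING mode
pos=17: emit STR "yes" (now at pos=22)
pos=22: emit LPAREN '('
pos=23: emit MINUS '-'
pos=25: enter STRING mode
pos=25: emit STR "hi" (now at pos=29)
DONE. 6 tokens: [NUM, STR, STR, LPAREN, MINUS, STR]

Answer: 6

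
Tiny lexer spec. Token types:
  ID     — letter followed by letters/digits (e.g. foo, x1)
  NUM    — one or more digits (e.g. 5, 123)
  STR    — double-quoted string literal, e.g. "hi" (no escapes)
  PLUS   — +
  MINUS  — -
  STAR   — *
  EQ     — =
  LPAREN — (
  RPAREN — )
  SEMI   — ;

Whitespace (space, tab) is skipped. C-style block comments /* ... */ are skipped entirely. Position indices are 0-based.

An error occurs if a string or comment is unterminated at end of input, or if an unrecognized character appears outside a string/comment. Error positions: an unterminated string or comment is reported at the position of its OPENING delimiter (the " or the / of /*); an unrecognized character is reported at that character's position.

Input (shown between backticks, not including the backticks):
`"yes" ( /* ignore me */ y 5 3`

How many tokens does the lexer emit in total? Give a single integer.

Answer: 5

Derivation:
pos=0: enter STRING mode
pos=0: emit STR "yes" (now at pos=5)
pos=6: emit LPAREN '('
pos=8: enter COMMENT mode (saw '/*')
exit COMMENT mode (now at pos=23)
pos=24: emit ID 'y' (now at pos=25)
pos=26: emit NUM '5' (now at pos=27)
pos=28: emit NUM '3' (now at pos=29)
DONE. 5 tokens: [STR, LPAREN, ID, NUM, NUM]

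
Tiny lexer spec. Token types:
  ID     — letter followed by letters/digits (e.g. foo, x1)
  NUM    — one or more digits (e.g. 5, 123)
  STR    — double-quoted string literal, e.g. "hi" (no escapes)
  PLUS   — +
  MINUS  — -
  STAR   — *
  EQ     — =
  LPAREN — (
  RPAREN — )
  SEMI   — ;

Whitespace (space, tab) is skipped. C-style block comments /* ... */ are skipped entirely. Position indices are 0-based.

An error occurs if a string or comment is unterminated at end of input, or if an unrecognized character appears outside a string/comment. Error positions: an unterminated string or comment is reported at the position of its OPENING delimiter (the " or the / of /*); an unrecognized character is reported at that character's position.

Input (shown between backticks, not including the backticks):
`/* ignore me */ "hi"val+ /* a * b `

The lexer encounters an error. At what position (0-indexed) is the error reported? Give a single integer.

pos=0: enter COMMENT mode (saw '/*')
exit COMMENT mode (now at pos=15)
pos=16: enter STRING mode
pos=16: emit STR "hi" (now at pos=20)
pos=20: emit ID 'val' (now at pos=23)
pos=23: emit PLUS '+'
pos=25: enter COMMENT mode (saw '/*')
pos=25: ERROR — unterminated comment (reached EOF)

Answer: 25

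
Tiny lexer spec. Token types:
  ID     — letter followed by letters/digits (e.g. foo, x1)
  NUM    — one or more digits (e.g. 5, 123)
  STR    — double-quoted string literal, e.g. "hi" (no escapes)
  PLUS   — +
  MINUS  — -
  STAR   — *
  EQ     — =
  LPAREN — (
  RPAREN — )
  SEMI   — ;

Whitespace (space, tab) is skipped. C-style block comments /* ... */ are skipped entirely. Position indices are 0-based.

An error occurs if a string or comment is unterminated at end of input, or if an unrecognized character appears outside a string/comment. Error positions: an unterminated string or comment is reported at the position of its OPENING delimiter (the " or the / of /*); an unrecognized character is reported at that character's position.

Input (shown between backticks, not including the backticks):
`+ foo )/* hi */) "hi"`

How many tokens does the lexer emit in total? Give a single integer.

Answer: 5

Derivation:
pos=0: emit PLUS '+'
pos=2: emit ID 'foo' (now at pos=5)
pos=6: emit RPAREN ')'
pos=7: enter COMMENT mode (saw '/*')
exit COMMENT mode (now at pos=15)
pos=15: emit RPAREN ')'
pos=17: enter STRING mode
pos=17: emit STR "hi" (now at pos=21)
DONE. 5 tokens: [PLUS, ID, RPAREN, RPAREN, STR]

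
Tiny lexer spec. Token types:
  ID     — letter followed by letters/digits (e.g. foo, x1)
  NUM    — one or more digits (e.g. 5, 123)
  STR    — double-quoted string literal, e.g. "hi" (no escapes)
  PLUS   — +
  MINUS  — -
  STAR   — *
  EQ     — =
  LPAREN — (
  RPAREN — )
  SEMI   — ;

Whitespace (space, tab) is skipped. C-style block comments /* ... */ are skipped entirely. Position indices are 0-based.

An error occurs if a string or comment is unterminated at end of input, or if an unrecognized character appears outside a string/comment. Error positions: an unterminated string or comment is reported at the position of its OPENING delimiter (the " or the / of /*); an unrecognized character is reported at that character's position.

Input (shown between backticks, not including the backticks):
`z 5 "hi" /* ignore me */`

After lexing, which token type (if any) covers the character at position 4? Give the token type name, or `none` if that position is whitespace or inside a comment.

pos=0: emit ID 'z' (now at pos=1)
pos=2: emit NUM '5' (now at pos=3)
pos=4: enter STRING mode
pos=4: emit STR "hi" (now at pos=8)
pos=9: enter COMMENT mode (saw '/*')
exit COMMENT mode (now at pos=24)
DONE. 3 tokens: [ID, NUM, STR]
Position 4: char is '"' -> STR

Answer: STR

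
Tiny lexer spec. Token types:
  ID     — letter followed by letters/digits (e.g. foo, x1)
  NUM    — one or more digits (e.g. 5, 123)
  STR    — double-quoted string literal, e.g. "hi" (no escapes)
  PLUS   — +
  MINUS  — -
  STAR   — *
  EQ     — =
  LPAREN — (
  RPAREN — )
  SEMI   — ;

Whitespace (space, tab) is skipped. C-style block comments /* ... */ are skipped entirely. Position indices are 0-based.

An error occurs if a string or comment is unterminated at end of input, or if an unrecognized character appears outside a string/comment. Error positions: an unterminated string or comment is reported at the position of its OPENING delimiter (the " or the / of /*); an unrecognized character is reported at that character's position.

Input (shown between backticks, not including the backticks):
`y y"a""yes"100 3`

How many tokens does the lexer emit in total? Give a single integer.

Answer: 6

Derivation:
pos=0: emit ID 'y' (now at pos=1)
pos=2: emit ID 'y' (now at pos=3)
pos=3: enter STRING mode
pos=3: emit STR "a" (now at pos=6)
pos=6: enter STRING mode
pos=6: emit STR "yes" (now at pos=11)
pos=11: emit NUM '100' (now at pos=14)
pos=15: emit NUM '3' (now at pos=16)
DONE. 6 tokens: [ID, ID, STR, STR, NUM, NUM]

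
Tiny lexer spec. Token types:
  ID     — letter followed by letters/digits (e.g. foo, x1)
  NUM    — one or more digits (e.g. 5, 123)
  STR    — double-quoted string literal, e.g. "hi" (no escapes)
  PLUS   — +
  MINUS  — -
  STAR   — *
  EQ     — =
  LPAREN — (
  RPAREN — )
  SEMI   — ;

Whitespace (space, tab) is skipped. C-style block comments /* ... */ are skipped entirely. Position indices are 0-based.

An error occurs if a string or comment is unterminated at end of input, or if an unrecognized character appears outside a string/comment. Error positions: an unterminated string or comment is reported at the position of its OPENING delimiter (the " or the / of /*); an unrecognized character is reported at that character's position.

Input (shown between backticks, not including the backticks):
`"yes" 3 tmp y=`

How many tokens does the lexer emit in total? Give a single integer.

Answer: 5

Derivation:
pos=0: enter STRING mode
pos=0: emit STR "yes" (now at pos=5)
pos=6: emit NUM '3' (now at pos=7)
pos=8: emit ID 'tmp' (now at pos=11)
pos=12: emit ID 'y' (now at pos=13)
pos=13: emit EQ '='
DONE. 5 tokens: [STR, NUM, ID, ID, EQ]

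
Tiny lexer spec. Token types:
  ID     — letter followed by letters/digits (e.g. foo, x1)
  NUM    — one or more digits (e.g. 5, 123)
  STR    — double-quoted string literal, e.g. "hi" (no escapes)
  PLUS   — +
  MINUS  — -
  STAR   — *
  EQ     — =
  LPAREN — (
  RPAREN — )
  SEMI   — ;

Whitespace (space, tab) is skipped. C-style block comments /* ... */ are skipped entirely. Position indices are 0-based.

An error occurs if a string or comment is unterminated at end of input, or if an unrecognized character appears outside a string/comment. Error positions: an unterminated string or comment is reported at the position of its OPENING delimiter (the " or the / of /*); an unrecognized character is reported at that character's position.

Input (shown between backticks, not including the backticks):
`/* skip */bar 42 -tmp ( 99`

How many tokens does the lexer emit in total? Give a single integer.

pos=0: enter COMMENT mode (saw '/*')
exit COMMENT mode (now at pos=10)
pos=10: emit ID 'bar' (now at pos=13)
pos=14: emit NUM '42' (now at pos=16)
pos=17: emit MINUS '-'
pos=18: emit ID 'tmp' (now at pos=21)
pos=22: emit LPAREN '('
pos=24: emit NUM '99' (now at pos=26)
DONE. 6 tokens: [ID, NUM, MINUS, ID, LPAREN, NUM]

Answer: 6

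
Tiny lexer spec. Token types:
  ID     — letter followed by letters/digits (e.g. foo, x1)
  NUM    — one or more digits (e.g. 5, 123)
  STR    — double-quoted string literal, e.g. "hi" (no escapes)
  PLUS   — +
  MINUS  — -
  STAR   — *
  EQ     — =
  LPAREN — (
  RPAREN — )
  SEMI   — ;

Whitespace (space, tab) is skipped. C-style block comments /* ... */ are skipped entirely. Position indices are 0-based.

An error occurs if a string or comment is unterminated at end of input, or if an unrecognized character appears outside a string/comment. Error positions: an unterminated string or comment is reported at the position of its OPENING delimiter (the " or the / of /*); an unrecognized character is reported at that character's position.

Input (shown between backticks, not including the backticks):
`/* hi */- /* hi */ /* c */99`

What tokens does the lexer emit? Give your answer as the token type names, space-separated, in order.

pos=0: enter COMMENT mode (saw '/*')
exit COMMENT mode (now at pos=8)
pos=8: emit MINUS '-'
pos=10: enter COMMENT mode (saw '/*')
exit COMMENT mode (now at pos=18)
pos=19: enter COMMENT mode (saw '/*')
exit COMMENT mode (now at pos=26)
pos=26: emit NUM '99' (now at pos=28)
DONE. 2 tokens: [MINUS, NUM]

Answer: MINUS NUM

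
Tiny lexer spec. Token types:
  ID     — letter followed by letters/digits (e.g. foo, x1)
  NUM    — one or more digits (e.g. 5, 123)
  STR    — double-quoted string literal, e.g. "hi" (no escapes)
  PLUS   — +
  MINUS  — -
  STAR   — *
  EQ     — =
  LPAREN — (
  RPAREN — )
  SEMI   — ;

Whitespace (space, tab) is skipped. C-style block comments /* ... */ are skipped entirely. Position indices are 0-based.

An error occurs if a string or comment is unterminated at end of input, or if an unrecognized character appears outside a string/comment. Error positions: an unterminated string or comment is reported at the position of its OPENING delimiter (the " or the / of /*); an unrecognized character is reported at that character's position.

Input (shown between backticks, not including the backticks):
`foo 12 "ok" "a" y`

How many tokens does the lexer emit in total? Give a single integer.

Answer: 5

Derivation:
pos=0: emit ID 'foo' (now at pos=3)
pos=4: emit NUM '12' (now at pos=6)
pos=7: enter STRING mode
pos=7: emit STR "ok" (now at pos=11)
pos=12: enter STRING mode
pos=12: emit STR "a" (now at pos=15)
pos=16: emit ID 'y' (now at pos=17)
DONE. 5 tokens: [ID, NUM, STR, STR, ID]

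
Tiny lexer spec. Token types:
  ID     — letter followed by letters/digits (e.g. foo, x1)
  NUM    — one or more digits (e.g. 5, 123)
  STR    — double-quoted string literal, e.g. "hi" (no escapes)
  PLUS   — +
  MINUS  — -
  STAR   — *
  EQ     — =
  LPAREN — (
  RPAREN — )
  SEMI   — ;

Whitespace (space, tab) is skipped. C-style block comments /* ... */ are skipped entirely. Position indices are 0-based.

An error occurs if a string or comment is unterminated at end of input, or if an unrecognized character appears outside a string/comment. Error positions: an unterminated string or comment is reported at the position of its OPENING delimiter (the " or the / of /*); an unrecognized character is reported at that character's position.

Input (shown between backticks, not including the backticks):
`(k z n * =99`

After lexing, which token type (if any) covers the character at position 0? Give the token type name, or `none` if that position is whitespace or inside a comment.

Answer: LPAREN

Derivation:
pos=0: emit LPAREN '('
pos=1: emit ID 'k' (now at pos=2)
pos=3: emit ID 'z' (now at pos=4)
pos=5: emit ID 'n' (now at pos=6)
pos=7: emit STAR '*'
pos=9: emit EQ '='
pos=10: emit NUM '99' (now at pos=12)
DONE. 7 tokens: [LPAREN, ID, ID, ID, STAR, EQ, NUM]
Position 0: char is '(' -> LPAREN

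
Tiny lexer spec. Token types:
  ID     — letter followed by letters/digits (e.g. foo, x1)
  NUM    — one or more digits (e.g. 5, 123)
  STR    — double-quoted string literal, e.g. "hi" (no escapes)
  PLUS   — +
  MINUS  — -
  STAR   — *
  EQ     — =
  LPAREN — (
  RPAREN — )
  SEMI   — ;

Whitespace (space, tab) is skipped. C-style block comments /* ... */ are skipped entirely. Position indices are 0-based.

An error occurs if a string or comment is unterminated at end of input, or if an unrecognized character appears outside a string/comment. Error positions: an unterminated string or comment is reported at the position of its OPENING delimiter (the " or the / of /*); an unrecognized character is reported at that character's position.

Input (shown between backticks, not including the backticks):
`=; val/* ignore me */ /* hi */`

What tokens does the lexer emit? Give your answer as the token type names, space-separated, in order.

Answer: EQ SEMI ID

Derivation:
pos=0: emit EQ '='
pos=1: emit SEMI ';'
pos=3: emit ID 'val' (now at pos=6)
pos=6: enter COMMENT mode (saw '/*')
exit COMMENT mode (now at pos=21)
pos=22: enter COMMENT mode (saw '/*')
exit COMMENT mode (now at pos=30)
DONE. 3 tokens: [EQ, SEMI, ID]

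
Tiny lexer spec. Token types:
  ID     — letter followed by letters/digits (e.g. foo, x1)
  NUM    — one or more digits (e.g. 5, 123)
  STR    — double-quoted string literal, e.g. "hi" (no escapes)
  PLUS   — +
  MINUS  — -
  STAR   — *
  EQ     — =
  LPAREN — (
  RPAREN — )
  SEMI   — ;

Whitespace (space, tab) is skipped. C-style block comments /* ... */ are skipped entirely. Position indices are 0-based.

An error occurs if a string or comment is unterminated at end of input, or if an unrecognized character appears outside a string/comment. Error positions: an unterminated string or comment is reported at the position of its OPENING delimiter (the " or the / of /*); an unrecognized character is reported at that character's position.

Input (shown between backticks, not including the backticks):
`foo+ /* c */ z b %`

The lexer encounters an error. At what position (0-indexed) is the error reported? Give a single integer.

Answer: 17

Derivation:
pos=0: emit ID 'foo' (now at pos=3)
pos=3: emit PLUS '+'
pos=5: enter COMMENT mode (saw '/*')
exit COMMENT mode (now at pos=12)
pos=13: emit ID 'z' (now at pos=14)
pos=15: emit ID 'b' (now at pos=16)
pos=17: ERROR — unrecognized char '%'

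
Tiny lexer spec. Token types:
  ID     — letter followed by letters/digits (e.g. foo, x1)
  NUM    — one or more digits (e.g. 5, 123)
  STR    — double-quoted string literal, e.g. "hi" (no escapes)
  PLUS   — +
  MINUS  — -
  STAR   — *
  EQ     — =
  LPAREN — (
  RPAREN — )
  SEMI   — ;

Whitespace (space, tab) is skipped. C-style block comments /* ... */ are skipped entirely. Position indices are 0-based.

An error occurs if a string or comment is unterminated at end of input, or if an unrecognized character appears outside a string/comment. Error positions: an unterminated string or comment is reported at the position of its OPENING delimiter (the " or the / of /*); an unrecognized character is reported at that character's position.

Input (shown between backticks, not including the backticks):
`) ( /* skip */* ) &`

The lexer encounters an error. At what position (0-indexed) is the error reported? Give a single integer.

Answer: 18

Derivation:
pos=0: emit RPAREN ')'
pos=2: emit LPAREN '('
pos=4: enter COMMENT mode (saw '/*')
exit COMMENT mode (now at pos=14)
pos=14: emit STAR '*'
pos=16: emit RPAREN ')'
pos=18: ERROR — unrecognized char '&'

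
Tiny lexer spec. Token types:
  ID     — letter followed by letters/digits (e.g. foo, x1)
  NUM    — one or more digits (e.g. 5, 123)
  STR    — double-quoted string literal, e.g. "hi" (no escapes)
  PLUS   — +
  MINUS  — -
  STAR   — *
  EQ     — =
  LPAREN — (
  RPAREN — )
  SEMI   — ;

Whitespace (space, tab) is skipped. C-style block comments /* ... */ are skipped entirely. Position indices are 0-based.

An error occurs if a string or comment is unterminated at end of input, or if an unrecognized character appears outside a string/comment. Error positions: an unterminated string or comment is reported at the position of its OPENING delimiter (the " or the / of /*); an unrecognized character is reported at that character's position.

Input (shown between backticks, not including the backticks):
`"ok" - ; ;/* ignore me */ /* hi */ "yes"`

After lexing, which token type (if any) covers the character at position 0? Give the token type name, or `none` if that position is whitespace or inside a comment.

pos=0: enter STRING mode
pos=0: emit STR "ok" (now at pos=4)
pos=5: emit MINUS '-'
pos=7: emit SEMI ';'
pos=9: emit SEMI ';'
pos=10: enter COMMENT mode (saw '/*')
exit COMMENT mode (now at pos=25)
pos=26: enter COMMENT mode (saw '/*')
exit COMMENT mode (now at pos=34)
pos=35: enter STRING mode
pos=35: emit STR "yes" (now at pos=40)
DONE. 5 tokens: [STR, MINUS, SEMI, SEMI, STR]
Position 0: char is '"' -> STR

Answer: STR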